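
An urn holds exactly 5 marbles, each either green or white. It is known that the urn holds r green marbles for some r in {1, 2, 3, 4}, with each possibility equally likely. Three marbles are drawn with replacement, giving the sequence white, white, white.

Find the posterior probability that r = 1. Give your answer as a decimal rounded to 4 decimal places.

0.6400

Under each hypothesis, the probability of the observed sequence is: P(data | r = 1) = (4/5)(4/5)(4/5) = 64/125; P(data | r = 2) = (3/5)(3/5)(3/5) = 27/125; P(data | r = 3) = (2/5)(2/5)(2/5) = 8/125; P(data | r = 4) = (1/5)(1/5)(1/5) = 1/125.
The prior-weighted likelihoods are 1/4 · 64/125 = 16/125, 1/4 · 27/125 = 27/500, 1/4 · 8/125 = 2/125, 1/4 · 1/125 = 1/500; these sum to 1/5.
Hence P(r = 1 | data) = (16/125) / (1/5) = 16/25.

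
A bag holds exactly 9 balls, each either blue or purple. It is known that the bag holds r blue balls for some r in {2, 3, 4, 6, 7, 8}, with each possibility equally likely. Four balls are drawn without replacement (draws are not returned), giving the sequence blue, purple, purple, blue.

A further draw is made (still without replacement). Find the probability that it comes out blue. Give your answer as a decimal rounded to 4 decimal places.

0.4688

For each hypothesis, P(data | H) works out to: P(data | r = 2) = (2/9)(7/8)(6/7)(1/6) = 1/36; P(data | r = 3) = (3/9)(6/8)(5/7)(2/6) = 5/84; P(data | r = 4) = (4/9)(5/8)(4/7)(3/6) = 5/63; P(data | r = 6) = (6/9)(3/8)(2/7)(5/6) = 5/84; P(data | r = 7) = (7/9)(2/8)(1/7)(6/6) = 1/36; P(data | r = 8) = (8/9)(1/8)(0/7) = 0.
Multiplying each by its prior: 1/6 · 1/36 = 1/216, 1/6 · 5/84 = 5/504, 1/6 · 5/63 = 5/378, 1/6 · 5/84 = 5/504, 1/6 · 1/36 = 1/216, 1/6 · 0 = 0; with total 8/189.
The posterior is then P(r = 2 | data) = 7/64, P(r = 3 | data) = 15/64, P(r = 4 | data) = 5/16, P(r = 6 | data) = 15/64, P(r = 7 | data) = 7/64, P(r = 8 | data) = 0.
Averaging over the posterior, P(blue next | data) = (0)(7/64) + (1/5)(15/64) + (2/5)(5/16) + (4/5)(15/64) + (1)(7/64) = 15/32.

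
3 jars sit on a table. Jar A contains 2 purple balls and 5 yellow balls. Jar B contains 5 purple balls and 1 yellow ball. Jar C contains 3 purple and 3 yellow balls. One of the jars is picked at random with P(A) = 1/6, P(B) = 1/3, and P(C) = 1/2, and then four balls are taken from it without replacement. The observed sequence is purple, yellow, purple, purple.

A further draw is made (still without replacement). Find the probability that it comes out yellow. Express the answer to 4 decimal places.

Under each hypothesis, the probability of the observed sequence is: P(data | jar A) = (2/7)(5/6)(1/5)(0/4) = 0; P(data | jar B) = (5/6)(1/5)(4/4)(3/3) = 1/6; P(data | jar C) = (3/6)(3/5)(2/4)(1/3) = 1/20.
Weighting by the prior gives 1/6 · 0 = 0, 1/3 · 1/6 = 1/18, 1/2 · 1/20 = 1/40; these sum to 29/360.
The posterior is then P(jar A | data) = 0, P(jar B | data) = 20/29, P(jar C | data) = 9/29.
Averaging over the posterior, P(yellow next | data) = (0)(20/29) + (1)(9/29) = 9/29.

0.3103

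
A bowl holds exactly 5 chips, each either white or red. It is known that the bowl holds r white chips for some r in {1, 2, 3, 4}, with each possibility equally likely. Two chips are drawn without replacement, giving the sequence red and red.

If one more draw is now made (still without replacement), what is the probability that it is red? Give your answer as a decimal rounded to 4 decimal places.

Compute the likelihood of the observed sequence for each case: P(data | r = 1) = (4/5)(3/4) = 3/5; P(data | r = 2) = (3/5)(2/4) = 3/10; P(data | r = 3) = (2/5)(1/4) = 1/10; P(data | r = 4) = (1/5)(0/4) = 0.
Weighting by the prior gives 1/4 · 3/5 = 3/20, 1/4 · 3/10 = 3/40, 1/4 · 1/10 = 1/40, 1/4 · 0 = 0; with total 1/4.
The posterior is then P(r = 1 | data) = 3/5, P(r = 2 | data) = 3/10, P(r = 3 | data) = 1/10, P(r = 4 | data) = 0.
The predictive probability is P(red next | data) = (2/3)(3/5) + (1/3)(3/10) + (0)(1/10) = 1/2.

0.5000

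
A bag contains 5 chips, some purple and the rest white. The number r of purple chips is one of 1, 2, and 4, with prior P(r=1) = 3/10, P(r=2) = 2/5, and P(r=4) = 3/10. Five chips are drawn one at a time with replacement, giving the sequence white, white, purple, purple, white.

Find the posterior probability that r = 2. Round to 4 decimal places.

For each hypothesis, P(data | H) works out to: P(data | r = 1) = (4/5)(4/5)(1/5)(1/5)(4/5) = 0.02048; P(data | r = 2) = (3/5)(3/5)(2/5)(2/5)(3/5) = 0.03456; P(data | r = 4) = (1/5)(1/5)(4/5)(4/5)(1/5) = 0.00512.
Weighting by the prior gives 3/10 · 0.02048 = 0.006144, 2/5 · 0.03456 = 0.013824, 3/10 · 0.00512 = 0.001536; with total 0.021504.
By Bayes' rule, P(r = 2 | data) = (0.013824) / (0.021504) = 0.64286.

0.6429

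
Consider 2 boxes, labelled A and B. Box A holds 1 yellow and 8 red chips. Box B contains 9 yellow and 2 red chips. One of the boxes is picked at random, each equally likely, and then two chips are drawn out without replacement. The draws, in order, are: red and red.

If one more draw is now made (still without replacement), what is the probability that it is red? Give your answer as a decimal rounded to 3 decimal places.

0.838

For each hypothesis, P(data | H) works out to: P(data | box A) = (8/9)(7/8) = 7/9; P(data | box B) = (2/11)(1/10) = 1/55.
The prior-weighted likelihoods are 1/2 · 7/9 = 7/18, 1/2 · 1/55 = 1/110; these sum to 197/495.
The posterior is then P(box A | data) = 385/394, P(box B | data) = 9/394.
Averaging over the posterior, P(red next | data) = (6/7)(385/394) + (0)(9/394) = 165/197.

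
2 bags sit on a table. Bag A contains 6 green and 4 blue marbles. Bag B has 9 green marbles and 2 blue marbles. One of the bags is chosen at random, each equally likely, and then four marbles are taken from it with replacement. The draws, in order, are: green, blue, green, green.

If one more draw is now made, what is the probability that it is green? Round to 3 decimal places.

0.717

For each hypothesis, P(data | H) works out to: P(data | bag A) = (6/10)(4/10)(6/10)(6/10) = 0.0864; P(data | bag B) = (9/11)(2/11)(9/11)(9/11) = 0.099583.
Multiplying each by its prior: 1/2 · 0.0864 = 0.0432, 1/2 · 0.099583 = 0.049792; these sum to 0.092992.
Normalising, the posterior is P(bag A | data) = 0.46456, P(bag B | data) = 0.53544.
Averaging over the posterior, P(green next | data) = (3/5)(0.46456) + (9/11)(0.53544) = 0.71682.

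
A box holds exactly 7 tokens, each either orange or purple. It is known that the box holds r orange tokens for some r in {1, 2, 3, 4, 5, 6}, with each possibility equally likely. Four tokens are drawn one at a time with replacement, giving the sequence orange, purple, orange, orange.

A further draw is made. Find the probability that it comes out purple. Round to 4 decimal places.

0.3448

For each hypothesis, P(data | H) works out to: P(data | r = 1) = (1/7)(6/7)(1/7)(1/7) = 0.002499; P(data | r = 2) = (2/7)(5/7)(2/7)(2/7) = 0.01666; P(data | r = 3) = (3/7)(4/7)(3/7)(3/7) = 0.044981; P(data | r = 4) = (4/7)(3/7)(4/7)(4/7) = 0.079967; P(data | r = 5) = (5/7)(2/7)(5/7)(5/7) = 0.10412; P(data | r = 6) = (6/7)(1/7)(6/7)(6/7) = 0.089963.
The prior-weighted likelihoods are 1/6 · 0.002499 = 0.00041649, 1/6 · 0.01666 = 0.0027766, 1/6 · 0.044981 = 0.0074969, 1/6 · 0.079967 = 0.013328, 1/6 · 0.10412 = 0.017354, 1/6 · 0.089963 = 0.014994; with total 0.056365.
Dividing through by the total gives posterior P(r = 1 | data) = 0.0073892, P(r = 2 | data) = 0.049261, P(r = 3 | data) = 0.133, P(r = 4 | data) = 0.23645, P(r = 5 | data) = 0.30788, P(r = 6 | data) = 0.26601.
Averaging over the posterior, P(purple next | data) = (6/7)(0.0073892) + (5/7)(0.049261) + (4/7)(0.133) + (3/7)(0.23645) + (2/7)(0.30788) + (1/7)(0.26601) = 0.34483.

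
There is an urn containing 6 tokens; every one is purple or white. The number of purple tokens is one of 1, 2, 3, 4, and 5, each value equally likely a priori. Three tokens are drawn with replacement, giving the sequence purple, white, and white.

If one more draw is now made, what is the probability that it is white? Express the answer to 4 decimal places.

0.5889

Compute the likelihood of the observed sequence for each case: P(data | r = 1) = (1/6)(5/6)(5/6) = 25/216; P(data | r = 2) = (2/6)(4/6)(4/6) = 4/27; P(data | r = 3) = (3/6)(3/6)(3/6) = 1/8; P(data | r = 4) = (4/6)(2/6)(2/6) = 2/27; P(data | r = 5) = (5/6)(1/6)(1/6) = 5/216.
The prior-weighted likelihoods are 1/5 · 25/216 = 5/216, 1/5 · 4/27 = 4/135, 1/5 · 1/8 = 1/40, 1/5 · 2/27 = 2/135, 1/5 · 5/216 = 1/216; summing to 7/72.
Normalising, the posterior is P(r = 1 | data) = 5/21, P(r = 2 | data) = 32/105, P(r = 3 | data) = 9/35, P(r = 4 | data) = 16/105, P(r = 5 | data) = 1/21.
So P(white next | data) = Σ P(white next | H) P(H | data) = (5/6)(5/21) + (2/3)(32/105) + (1/2)(9/35) + (1/3)(16/105) + (1/6)(1/21) = 53/90.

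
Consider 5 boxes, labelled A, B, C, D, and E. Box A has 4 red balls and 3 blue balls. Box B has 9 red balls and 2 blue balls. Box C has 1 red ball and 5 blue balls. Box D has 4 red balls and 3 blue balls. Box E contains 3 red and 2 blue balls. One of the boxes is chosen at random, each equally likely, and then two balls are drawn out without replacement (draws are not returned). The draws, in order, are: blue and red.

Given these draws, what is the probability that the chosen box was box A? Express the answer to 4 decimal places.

0.2378

Under each hypothesis, the probability of the observed sequence is: P(data | box A) = (3/7)(4/6) = 0.28571; P(data | box B) = (2/11)(9/10) = 0.16364; P(data | box C) = (5/6)(1/5) = 0.16667; P(data | box D) = (3/7)(4/6) = 0.28571; P(data | box E) = (2/5)(3/4) = 0.3.
Weighting by the prior gives 1/5 · 0.28571 = 0.057143, 1/5 · 0.16364 = 0.032727, 1/5 · 0.16667 = 0.033333, 1/5 · 0.28571 = 0.057143, 1/5 · 0.3 = 0.06; with total 0.24035.
So P(box A | data) = (0.057143) / (0.24035) = 0.23775.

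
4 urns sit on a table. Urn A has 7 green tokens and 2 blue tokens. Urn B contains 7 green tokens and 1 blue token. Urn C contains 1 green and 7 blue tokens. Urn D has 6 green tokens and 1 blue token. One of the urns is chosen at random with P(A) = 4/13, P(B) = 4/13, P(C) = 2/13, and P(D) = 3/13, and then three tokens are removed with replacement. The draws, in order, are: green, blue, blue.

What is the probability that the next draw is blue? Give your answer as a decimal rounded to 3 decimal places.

0.478

Under each hypothesis, the probability of the observed sequence is: P(data | urn A) = (7/9)(2/9)(2/9) = 0.038409; P(data | urn B) = (7/8)(1/8)(1/8) = 0.013672; P(data | urn C) = (1/8)(7/8)(7/8) = 0.095703; P(data | urn D) = (6/7)(1/7)(1/7) = 0.017493.
The prior-weighted likelihoods are 4/13 · 0.038409 = 0.011818, 4/13 · 0.013672 = 0.0042067, 2/13 · 0.095703 = 0.014724, 3/13 · 0.017493 = 0.0040368; these sum to 0.034785.
Normalising, the posterior is P(urn A | data) = 0.33975, P(urn B | data) = 0.12093, P(urn C | data) = 0.42327, P(urn D | data) = 0.11605.
The predictive probability is P(blue next | data) = (2/9)(0.33975) + (1/8)(0.12093) + (7/8)(0.42327) + (1/7)(0.11605) = 0.47756.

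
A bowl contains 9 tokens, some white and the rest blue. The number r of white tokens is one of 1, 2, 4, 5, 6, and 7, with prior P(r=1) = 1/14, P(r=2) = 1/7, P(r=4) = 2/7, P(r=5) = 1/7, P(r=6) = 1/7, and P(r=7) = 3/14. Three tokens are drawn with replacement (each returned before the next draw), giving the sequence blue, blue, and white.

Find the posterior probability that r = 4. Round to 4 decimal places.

The likelihood of the observed sequence under each hypothesis: P(data | r = 1) = (8/9)(8/9)(1/9) = 0.087791; P(data | r = 2) = (7/9)(7/9)(2/9) = 0.13443; P(data | r = 4) = (5/9)(5/9)(4/9) = 0.13717; P(data | r = 5) = (4/9)(4/9)(5/9) = 0.10974; P(data | r = 6) = (3/9)(3/9)(6/9) = 0.074074; P(data | r = 7) = (2/9)(2/9)(7/9) = 0.038409.
The prior-weighted likelihoods are 1/14 · 0.087791 = 0.0062708, 1/7 · 0.13443 = 0.019204, 2/7 · 0.13717 = 0.039193, 1/7 · 0.10974 = 0.015677, 1/7 · 0.074074 = 0.010582, 3/14 · 0.038409 = 0.0082305; summing to 0.099157.
Hence P(r = 4 | data) = (0.039193) / (0.099157) = 0.39526.

0.3953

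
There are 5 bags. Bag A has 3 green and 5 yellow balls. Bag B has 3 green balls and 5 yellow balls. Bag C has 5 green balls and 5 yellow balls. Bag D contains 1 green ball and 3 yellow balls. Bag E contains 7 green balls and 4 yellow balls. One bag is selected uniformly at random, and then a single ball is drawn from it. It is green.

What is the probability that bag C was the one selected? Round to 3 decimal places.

0.234

For each hypothesis, P(data | H) works out to: P(data | bag A) = (3/8) = 3/8; P(data | bag B) = (3/8) = 3/8; P(data | bag C) = (5/10) = 1/2; P(data | bag D) = (1/4) = 1/4; P(data | bag E) = (7/11) = 7/11.
Weighting by the prior gives 1/5 · 3/8 = 3/40, 1/5 · 3/8 = 3/40, 1/5 · 1/2 = 1/10, 1/5 · 1/4 = 1/20, 1/5 · 7/11 = 7/55; these sum to 47/110.
Therefore the posterior P(bag C | data) = (1/10) / (47/110) = 11/47.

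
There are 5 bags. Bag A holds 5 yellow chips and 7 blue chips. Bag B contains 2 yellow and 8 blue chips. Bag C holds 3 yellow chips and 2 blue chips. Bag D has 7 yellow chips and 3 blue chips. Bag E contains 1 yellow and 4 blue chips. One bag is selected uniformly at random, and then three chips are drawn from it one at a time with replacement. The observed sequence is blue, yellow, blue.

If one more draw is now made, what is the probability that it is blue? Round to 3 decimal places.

The likelihood of the observed sequence under each hypothesis: P(data | bag A) = (7/12)(5/12)(7/12) = 0.14178; P(data | bag B) = (8/10)(2/10)(8/10) = 0.128; P(data | bag C) = (2/5)(3/5)(2/5) = 0.096; P(data | bag D) = (3/10)(7/10)(3/10) = 0.063; P(data | bag E) = (4/5)(1/5)(4/5) = 0.128.
The prior-weighted likelihoods are 1/5 · 0.14178 = 0.028356, 1/5 · 0.128 = 0.0256, 1/5 · 0.096 = 0.0192, 1/5 · 0.063 = 0.0126, 1/5 · 0.128 = 0.0256; these sum to 0.11136.
Dividing through by the total gives posterior P(bag A | data) = 0.25465, P(bag B | data) = 0.22989, P(bag C | data) = 0.17242, P(bag D | data) = 0.11315, P(bag E | data) = 0.22989.
Averaging over the posterior, P(blue next | data) = (7/12)(0.25465) + (4/5)(0.22989) + (2/5)(0.17242) + (3/10)(0.11315) + (4/5)(0.22989) = 0.61928.

0.619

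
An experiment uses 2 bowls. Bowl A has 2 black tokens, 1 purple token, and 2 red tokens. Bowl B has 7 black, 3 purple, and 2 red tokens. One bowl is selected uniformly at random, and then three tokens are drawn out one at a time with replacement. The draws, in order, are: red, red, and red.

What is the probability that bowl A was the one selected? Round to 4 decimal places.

The likelihood of the observed sequence under each hypothesis: P(data | bowl A) = (2/5)(2/5)(2/5) = 0.064; P(data | bowl B) = (2/12)(2/12)(2/12) = 0.0046296.
The prior-weighted likelihoods are 1/2 · 0.064 = 0.032, 1/2 · 0.0046296 = 0.0023148; with total 0.034315.
Hence P(bowl A | data) = (0.032) / (0.034315) = 0.93254.

0.9325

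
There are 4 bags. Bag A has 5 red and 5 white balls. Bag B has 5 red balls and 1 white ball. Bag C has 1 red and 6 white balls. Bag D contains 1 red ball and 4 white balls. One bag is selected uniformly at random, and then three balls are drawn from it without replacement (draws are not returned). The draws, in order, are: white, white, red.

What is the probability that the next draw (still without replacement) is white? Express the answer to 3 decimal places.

For each hypothesis, P(data | H) works out to: P(data | bag A) = (5/10)(4/9)(5/8) = 0.13889; P(data | bag B) = (1/6)(0/5) = 0; P(data | bag C) = (6/7)(5/6)(1/5) = 0.14286; P(data | bag D) = (4/5)(3/4)(1/3) = 0.2.
The prior-weighted likelihoods are 1/4 · 0.13889 = 0.034722, 1/4 · 0 = 0, 1/4 · 0.14286 = 0.035714, 1/4 · 0.2 = 0.05; these sum to 0.12044.
The posterior is then P(bag A | data) = 0.2883, P(bag B | data) = 0, P(bag C | data) = 0.29654, P(bag D | data) = 0.41516.
So P(white next | data) = Σ P(white next | H) P(H | data) = (3/7)(0.2883) + (1)(0.29654) + (1)(0.41516) = 0.83526.

0.835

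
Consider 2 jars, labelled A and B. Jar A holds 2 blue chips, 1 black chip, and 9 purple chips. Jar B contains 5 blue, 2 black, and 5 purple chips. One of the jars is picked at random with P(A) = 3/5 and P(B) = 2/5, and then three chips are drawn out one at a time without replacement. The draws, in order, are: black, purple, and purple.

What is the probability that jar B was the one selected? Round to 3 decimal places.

0.270

Under each hypothesis, the probability of the observed sequence is: P(data | jar A) = (1/12)(9/11)(8/10) = 3/55; P(data | jar B) = (2/12)(5/11)(4/10) = 1/33.
The prior-weighted likelihoods are 3/5 · 3/55 = 9/275, 2/5 · 1/33 = 2/165; these sum to 37/825.
Hence P(jar B | data) = (2/165) / (37/825) = 10/37.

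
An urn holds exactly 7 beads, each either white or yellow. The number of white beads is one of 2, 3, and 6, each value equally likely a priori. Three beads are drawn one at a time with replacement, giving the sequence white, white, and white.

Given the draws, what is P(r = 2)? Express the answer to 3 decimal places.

0.032

The likelihood of the observed sequence under each hypothesis: P(data | r = 2) = (2/7)(2/7)(2/7) = 0.023324; P(data | r = 3) = (3/7)(3/7)(3/7) = 0.078717; P(data | r = 6) = (6/7)(6/7)(6/7) = 0.62974.
The prior-weighted likelihoods are 1/3 · 0.023324 = 0.0077745, 1/3 · 0.078717 = 0.026239, 1/3 · 0.62974 = 0.20991; summing to 0.24393.
By Bayes' rule, P(r = 2 | data) = (0.0077745) / (0.24393) = 0.031873.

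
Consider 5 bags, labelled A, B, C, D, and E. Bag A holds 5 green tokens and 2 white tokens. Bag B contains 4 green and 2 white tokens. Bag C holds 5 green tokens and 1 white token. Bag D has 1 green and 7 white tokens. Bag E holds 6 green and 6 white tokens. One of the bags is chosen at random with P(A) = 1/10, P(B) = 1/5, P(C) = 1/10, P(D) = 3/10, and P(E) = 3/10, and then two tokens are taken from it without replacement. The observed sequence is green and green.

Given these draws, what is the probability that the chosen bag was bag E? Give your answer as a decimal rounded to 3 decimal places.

0.260

The likelihood of the observed sequence under each hypothesis: P(data | bag A) = (5/7)(4/6) = 0.47619; P(data | bag B) = (4/6)(3/5) = 0.4; P(data | bag C) = (5/6)(4/5) = 0.66667; P(data | bag D) = (1/8)(0/7) = 0; P(data | bag E) = (6/12)(5/11) = 0.22727.
Weighting by the prior gives 1/10 · 0.47619 = 0.047619, 1/5 · 0.4 = 0.08, 1/10 · 0.66667 = 0.066667, 3/10 · 0 = 0, 3/10 · 0.22727 = 0.068182; these sum to 0.26247.
So P(bag E | data) = (0.068182) / (0.26247) = 0.25977.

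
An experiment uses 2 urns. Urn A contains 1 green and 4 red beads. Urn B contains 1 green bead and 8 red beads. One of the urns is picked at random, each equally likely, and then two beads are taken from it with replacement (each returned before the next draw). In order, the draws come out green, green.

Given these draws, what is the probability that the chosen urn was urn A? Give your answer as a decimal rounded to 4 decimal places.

0.7642

For each hypothesis, P(data | H) works out to: P(data | urn A) = (1/5)(1/5) = 0.04; P(data | urn B) = (1/9)(1/9) = 0.012346.
Multiplying each by its prior: 1/2 · 0.04 = 0.02, 1/2 · 0.012346 = 0.0061728; summing to 0.026173.
So P(urn A | data) = (0.02) / (0.026173) = 0.76415.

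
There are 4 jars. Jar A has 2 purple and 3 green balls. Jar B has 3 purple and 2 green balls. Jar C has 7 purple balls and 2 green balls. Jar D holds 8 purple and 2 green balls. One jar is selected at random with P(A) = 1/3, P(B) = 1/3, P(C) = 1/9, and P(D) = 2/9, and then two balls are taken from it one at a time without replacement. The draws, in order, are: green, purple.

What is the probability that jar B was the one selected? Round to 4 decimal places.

0.3830

For each hypothesis, P(data | H) works out to: P(data | jar A) = (3/5)(2/4) = 3/10; P(data | jar B) = (2/5)(3/4) = 3/10; P(data | jar C) = (2/9)(7/8) = 7/36; P(data | jar D) = (2/10)(8/9) = 8/45.
Weighting by the prior gives 1/3 · 3/10 = 1/10, 1/3 · 3/10 = 1/10, 1/9 · 7/36 = 7/324, 2/9 · 8/45 = 16/405; with total 47/180.
So P(jar B | data) = (1/10) / (47/180) = 18/47.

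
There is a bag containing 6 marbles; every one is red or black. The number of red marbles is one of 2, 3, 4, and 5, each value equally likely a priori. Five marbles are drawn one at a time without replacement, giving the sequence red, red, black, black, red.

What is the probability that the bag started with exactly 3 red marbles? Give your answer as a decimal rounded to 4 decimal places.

Under each hypothesis, the probability of the observed sequence is: P(data | r = 2) = (2/6)(1/5)(4/4)(3/3)(0/2) = 0; P(data | r = 3) = (3/6)(2/5)(3/4)(2/3)(1/2) = 1/20; P(data | r = 4) = (4/6)(3/5)(2/4)(1/3)(2/2) = 1/15; P(data | r = 5) = (5/6)(4/5)(1/4)(0/3) = 0.
The prior-weighted likelihoods are 1/4 · 0 = 0, 1/4 · 1/20 = 1/80, 1/4 · 1/15 = 1/60, 1/4 · 0 = 0; with total 7/240.
Therefore the posterior P(r = 3 | data) = (1/80) / (7/240) = 3/7.

0.4286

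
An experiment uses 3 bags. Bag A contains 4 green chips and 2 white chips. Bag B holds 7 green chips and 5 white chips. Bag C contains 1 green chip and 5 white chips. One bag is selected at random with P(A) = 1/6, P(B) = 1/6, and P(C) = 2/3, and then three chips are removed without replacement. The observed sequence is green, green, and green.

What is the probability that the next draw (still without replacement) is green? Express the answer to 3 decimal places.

0.383

Compute the likelihood of the observed sequence for each case: P(data | bag A) = (4/6)(3/5)(2/4) = 0.2; P(data | bag B) = (7/12)(6/11)(5/10) = 0.15909; P(data | bag C) = (1/6)(0/5) = 0.
Weighting by the prior gives 1/6 · 0.2 = 0.033333, 1/6 · 0.15909 = 0.026515, 2/3 · 0 = 0; summing to 0.059848.
The posterior is then P(bag A | data) = 0.55696, P(bag B | data) = 0.44304, P(bag C | data) = 0.
So P(green next | data) = Σ P(green next | H) P(H | data) = (1/3)(0.55696) + (4/9)(0.44304) = 0.38256.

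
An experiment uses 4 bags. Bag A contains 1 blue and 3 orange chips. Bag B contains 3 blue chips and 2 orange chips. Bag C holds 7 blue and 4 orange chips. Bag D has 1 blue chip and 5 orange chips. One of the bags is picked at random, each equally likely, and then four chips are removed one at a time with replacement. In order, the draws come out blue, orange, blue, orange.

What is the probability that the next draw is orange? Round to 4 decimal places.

For each hypothesis, P(data | H) works out to: P(data | bag A) = (1/4)(3/4)(1/4)(3/4) = 0.035156; P(data | bag B) = (3/5)(2/5)(3/5)(2/5) = 0.0576; P(data | bag C) = (7/11)(4/11)(7/11)(4/11) = 0.053548; P(data | bag D) = (1/6)(5/6)(1/6)(5/6) = 0.01929.
The prior-weighted likelihoods are 1/4 · 0.035156 = 0.0087891, 1/4 · 0.0576 = 0.0144, 1/4 · 0.053548 = 0.013387, 1/4 · 0.01929 = 0.0048225; with total 0.041399.
The posterior is then P(bag A | data) = 0.2123, P(bag B | data) = 0.34784, P(bag C | data) = 0.32337, P(bag D | data) = 0.11649.
Averaging over the posterior, P(orange next | data) = (3/4)(0.2123) + (2/5)(0.34784) + (4/11)(0.32337) + (5/6)(0.11649) = 0.51303.

0.5130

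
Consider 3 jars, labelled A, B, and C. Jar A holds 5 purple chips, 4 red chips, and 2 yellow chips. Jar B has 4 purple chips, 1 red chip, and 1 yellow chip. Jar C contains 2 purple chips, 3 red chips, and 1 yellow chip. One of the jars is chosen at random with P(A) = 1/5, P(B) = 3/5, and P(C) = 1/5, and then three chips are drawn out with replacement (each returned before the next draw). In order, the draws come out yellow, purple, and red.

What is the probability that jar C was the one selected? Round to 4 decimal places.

For each hypothesis, P(data | H) works out to: P(data | jar A) = (2/11)(5/11)(4/11) = 0.030053; P(data | jar B) = (1/6)(4/6)(1/6) = 0.018519; P(data | jar C) = (1/6)(2/6)(3/6) = 0.027778.
Multiplying each by its prior: 1/5 · 0.030053 = 0.0060105, 3/5 · 0.018519 = 0.011111, 1/5 · 0.027778 = 0.0055556; these sum to 0.022677.
Therefore the posterior P(jar C | data) = (0.0055556) / (0.022677) = 0.24498.

0.2450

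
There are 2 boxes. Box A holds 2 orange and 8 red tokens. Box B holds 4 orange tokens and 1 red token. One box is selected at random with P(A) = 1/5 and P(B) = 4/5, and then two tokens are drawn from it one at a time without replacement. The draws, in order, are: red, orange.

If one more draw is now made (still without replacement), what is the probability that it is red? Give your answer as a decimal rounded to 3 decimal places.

0.159

For each hypothesis, P(data | H) works out to: P(data | box A) = (8/10)(2/9) = 8/45; P(data | box B) = (1/5)(4/4) = 1/5.
Weighting by the prior gives 1/5 · 8/45 = 8/225, 4/5 · 1/5 = 4/25; summing to 44/225.
The posterior is then P(box A | data) = 2/11, P(box B | data) = 9/11.
So P(red next | data) = Σ P(red next | H) P(H | data) = (7/8)(2/11) + (0)(9/11) = 7/44.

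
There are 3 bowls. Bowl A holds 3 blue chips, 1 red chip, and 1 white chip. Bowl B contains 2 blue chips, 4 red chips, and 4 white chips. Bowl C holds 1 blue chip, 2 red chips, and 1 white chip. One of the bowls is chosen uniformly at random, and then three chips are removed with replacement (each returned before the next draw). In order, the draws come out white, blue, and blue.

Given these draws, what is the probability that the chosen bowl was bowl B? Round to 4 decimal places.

0.1544

The likelihood of the observed sequence under each hypothesis: P(data | bowl A) = (1/5)(3/5)(3/5) = 0.072; P(data | bowl B) = (4/10)(2/10)(2/10) = 0.016; P(data | bowl C) = (1/4)(1/4)(1/4) = 0.015625.
Multiplying each by its prior: 1/3 · 0.072 = 0.024, 1/3 · 0.016 = 0.0053333, 1/3 · 0.015625 = 0.0052083; summing to 0.034542.
Therefore the posterior P(bowl B | data) = (0.0053333) / (0.034542) = 0.1544.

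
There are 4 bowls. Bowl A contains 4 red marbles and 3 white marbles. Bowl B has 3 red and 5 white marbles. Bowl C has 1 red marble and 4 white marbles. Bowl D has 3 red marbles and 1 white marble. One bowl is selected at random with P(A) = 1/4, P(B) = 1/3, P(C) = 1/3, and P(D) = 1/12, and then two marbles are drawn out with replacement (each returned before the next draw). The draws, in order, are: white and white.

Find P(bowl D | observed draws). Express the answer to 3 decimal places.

Compute the likelihood of the observed sequence for each case: P(data | bowl A) = (3/7)(3/7) = 0.18367; P(data | bowl B) = (5/8)(5/8) = 0.39062; P(data | bowl C) = (4/5)(4/5) = 0.64; P(data | bowl D) = (1/4)(1/4) = 0.0625.
Weighting by the prior gives 1/4 · 0.18367 = 0.045918, 1/3 · 0.39062 = 0.13021, 1/3 · 0.64 = 0.21333, 1/12 · 0.0625 = 0.0052083; with total 0.39467.
Hence P(bowl D | data) = (0.0052083) / (0.39467) = 0.013197.

0.013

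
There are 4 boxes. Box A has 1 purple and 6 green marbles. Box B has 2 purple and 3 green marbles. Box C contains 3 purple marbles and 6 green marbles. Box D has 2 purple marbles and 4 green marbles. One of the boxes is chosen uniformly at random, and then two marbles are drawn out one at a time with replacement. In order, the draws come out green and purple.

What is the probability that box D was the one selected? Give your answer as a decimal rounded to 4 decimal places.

0.2754

The likelihood of the observed sequence under each hypothesis: P(data | box A) = (6/7)(1/7) = 0.12245; P(data | box B) = (3/5)(2/5) = 0.24; P(data | box C) = (6/9)(3/9) = 0.22222; P(data | box D) = (4/6)(2/6) = 0.22222.
The prior-weighted likelihoods are 1/4 · 0.12245 = 0.030612, 1/4 · 0.24 = 0.06, 1/4 · 0.22222 = 0.055556, 1/4 · 0.22222 = 0.055556; these sum to 0.20172.
Hence P(box D | data) = (0.055556) / (0.20172) = 0.2754.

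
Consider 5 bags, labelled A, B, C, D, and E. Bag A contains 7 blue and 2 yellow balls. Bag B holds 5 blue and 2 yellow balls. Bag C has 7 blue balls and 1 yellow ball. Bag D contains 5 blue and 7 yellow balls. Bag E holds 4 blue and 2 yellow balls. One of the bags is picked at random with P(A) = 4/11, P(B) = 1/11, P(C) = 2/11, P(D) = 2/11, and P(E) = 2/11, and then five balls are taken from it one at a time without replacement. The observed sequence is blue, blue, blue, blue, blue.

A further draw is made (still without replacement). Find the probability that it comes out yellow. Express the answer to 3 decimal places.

0.432

For each hypothesis, P(data | H) works out to: P(data | bag A) = (7/9)(6/8)(5/7)(4/6)(3/5) = 0.16667; P(data | bag B) = (5/7)(4/6)(3/5)(2/4)(1/3) = 0.047619; P(data | bag C) = (7/8)(6/7)(5/6)(4/5)(3/4) = 0.375; P(data | bag D) = (5/12)(4/11)(3/10)(2/9)(1/8) = 0.0012626; P(data | bag E) = (4/6)(3/5)(2/4)(1/3)(0/2) = 0.
Multiplying each by its prior: 4/11 · 0.16667 = 0.060606, 1/11 · 0.047619 = 0.004329, 2/11 · 0.375 = 0.068182, 2/11 · 0.0012626 = 0.00022957, 2/11 · 0 = 0; with total 0.13335.
Dividing through by the total gives posterior P(bag A | data) = 0.4545, P(bag B | data) = 0.032464, P(bag C | data) = 0.51131, P(bag D | data) = 0.0017216, P(bag E | data) = 0.
The predictive probability is P(yellow next | data) = (1/2)(0.4545) + (1)(0.032464) + (1/3)(0.51131) + (1)(0.0017216) = 0.43187.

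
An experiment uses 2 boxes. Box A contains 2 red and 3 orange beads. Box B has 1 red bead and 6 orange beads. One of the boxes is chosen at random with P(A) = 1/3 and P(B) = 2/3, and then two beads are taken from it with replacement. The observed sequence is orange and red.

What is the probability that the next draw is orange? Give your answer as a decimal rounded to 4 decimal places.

0.7299

For each hypothesis, P(data | H) works out to: P(data | box A) = (3/5)(2/5) = 0.24; P(data | box B) = (6/7)(1/7) = 0.12245.
Weighting by the prior gives 1/3 · 0.24 = 0.08, 2/3 · 0.12245 = 0.081633; with total 0.16163.
Normalising, the posterior is P(box A | data) = 0.49495, P(box B | data) = 0.50505.
The predictive probability is P(orange next | data) = (3/5)(0.49495) + (6/7)(0.50505) = 0.72987.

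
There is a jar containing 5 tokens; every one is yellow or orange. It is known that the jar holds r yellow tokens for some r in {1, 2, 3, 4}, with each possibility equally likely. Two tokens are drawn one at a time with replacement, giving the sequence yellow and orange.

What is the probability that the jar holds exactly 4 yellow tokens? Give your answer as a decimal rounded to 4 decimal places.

Compute the likelihood of the observed sequence for each case: P(data | r = 1) = (1/5)(4/5) = 4/25; P(data | r = 2) = (2/5)(3/5) = 6/25; P(data | r = 3) = (3/5)(2/5) = 6/25; P(data | r = 4) = (4/5)(1/5) = 4/25.
The prior-weighted likelihoods are 1/4 · 4/25 = 1/25, 1/4 · 6/25 = 3/50, 1/4 · 6/25 = 3/50, 1/4 · 4/25 = 1/25; summing to 1/5.
Hence P(r = 4 | data) = (1/25) / (1/5) = 1/5.

0.2000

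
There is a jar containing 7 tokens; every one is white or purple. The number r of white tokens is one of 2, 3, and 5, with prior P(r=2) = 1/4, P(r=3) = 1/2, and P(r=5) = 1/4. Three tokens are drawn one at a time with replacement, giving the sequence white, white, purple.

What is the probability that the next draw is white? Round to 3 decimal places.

For each hypothesis, P(data | H) works out to: P(data | r = 2) = (2/7)(2/7)(5/7) = 20/343; P(data | r = 3) = (3/7)(3/7)(4/7) = 36/343; P(data | r = 5) = (5/7)(5/7)(2/7) = 50/343.
Weighting by the prior gives 1/4 · 20/343 = 5/343, 1/2 · 36/343 = 18/343, 1/4 · 50/343 = 25/686; summing to 71/686.
Normalising, the posterior is P(r = 2 | data) = 10/71, P(r = 3 | data) = 36/71, P(r = 5 | data) = 25/71.
So P(white next | data) = Σ P(white next | H) P(H | data) = (2/7)(10/71) + (3/7)(36/71) + (5/7)(25/71) = 253/497.

0.509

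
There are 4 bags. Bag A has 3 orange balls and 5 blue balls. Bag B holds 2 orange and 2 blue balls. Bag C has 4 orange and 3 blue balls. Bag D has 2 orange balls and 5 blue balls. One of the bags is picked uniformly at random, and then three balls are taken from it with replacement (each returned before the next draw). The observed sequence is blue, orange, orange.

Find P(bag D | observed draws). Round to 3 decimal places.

0.142

Compute the likelihood of the observed sequence for each case: P(data | bag A) = (5/8)(3/8)(3/8) = 0.087891; P(data | bag B) = (2/4)(2/4)(2/4) = 0.125; P(data | bag C) = (3/7)(4/7)(4/7) = 0.13994; P(data | bag D) = (5/7)(2/7)(2/7) = 0.058309.
The prior-weighted likelihoods are 1/4 · 0.087891 = 0.021973, 1/4 · 0.125 = 0.03125, 1/4 · 0.13994 = 0.034985, 1/4 · 0.058309 = 0.014577; summing to 0.10279.
Hence P(bag D | data) = (0.014577) / (0.10279) = 0.14182.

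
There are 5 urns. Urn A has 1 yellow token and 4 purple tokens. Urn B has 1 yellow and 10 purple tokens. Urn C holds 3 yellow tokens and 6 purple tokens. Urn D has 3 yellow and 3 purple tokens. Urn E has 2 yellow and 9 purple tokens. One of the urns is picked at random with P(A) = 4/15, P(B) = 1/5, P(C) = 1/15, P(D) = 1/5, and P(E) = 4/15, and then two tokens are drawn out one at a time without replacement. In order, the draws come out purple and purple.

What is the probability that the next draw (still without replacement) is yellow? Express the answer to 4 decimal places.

0.2689

For each hypothesis, P(data | H) works out to: P(data | urn A) = (4/5)(3/4) = 0.6; P(data | urn B) = (10/11)(9/10) = 0.81818; P(data | urn C) = (6/9)(5/8) = 0.41667; P(data | urn D) = (3/6)(2/5) = 0.2; P(data | urn E) = (9/11)(8/10) = 0.65455.
Weighting by the prior gives 4/15 · 0.6 = 0.16, 1/5 · 0.81818 = 0.16364, 1/15 · 0.41667 = 0.027778, 1/5 · 0.2 = 0.04, 4/15 · 0.65455 = 0.17455; these sum to 0.56596.
The posterior is then P(urn A | data) = 0.28271, P(urn B | data) = 0.28913, P(urn C | data) = 0.049081, P(urn D | data) = 0.070676, P(urn E | data) = 0.30841.
Averaging over the posterior, P(yellow next | data) = (1/3)(0.28271) + (1/9)(0.28913) + (3/7)(0.049081) + (3/4)(0.070676) + (2/9)(0.30841) = 0.26894.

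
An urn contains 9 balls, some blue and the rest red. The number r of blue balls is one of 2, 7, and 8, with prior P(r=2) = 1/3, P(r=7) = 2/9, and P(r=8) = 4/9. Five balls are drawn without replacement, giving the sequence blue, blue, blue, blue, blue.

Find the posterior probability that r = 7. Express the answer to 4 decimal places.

For each hypothesis, P(data | H) works out to: P(data | r = 2) = (2/9)(1/8)(0/7) = 0; P(data | r = 7) = (7/9)(6/8)(5/7)(4/6)(3/5) = 1/6; P(data | r = 8) = (8/9)(7/8)(6/7)(5/6)(4/5) = 4/9.
Weighting by the prior gives 1/3 · 0 = 0, 2/9 · 1/6 = 1/27, 4/9 · 4/9 = 16/81; summing to 19/81.
Hence P(r = 7 | data) = (1/27) / (19/81) = 3/19.

0.1579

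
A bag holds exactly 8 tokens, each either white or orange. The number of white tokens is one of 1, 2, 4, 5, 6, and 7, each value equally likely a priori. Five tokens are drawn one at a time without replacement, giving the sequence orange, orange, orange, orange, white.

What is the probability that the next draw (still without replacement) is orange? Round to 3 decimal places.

For each hypothesis, P(data | H) works out to: P(data | r = 1) = (7/8)(6/7)(5/6)(4/5)(1/4) = 1/8; P(data | r = 2) = (6/8)(5/7)(4/6)(3/5)(2/4) = 3/28; P(data | r = 4) = (4/8)(3/7)(2/6)(1/5)(4/4) = 1/70; P(data | r = 5) = (3/8)(2/7)(1/6)(0/5) = 0; P(data | r = 6) = (2/8)(1/7)(0/6) = 0; P(data | r = 7) = (1/8)(0/7) = 0.
Multiplying each by its prior: 1/6 · 1/8 = 1/48, 1/6 · 3/28 = 1/56, 1/6 · 1/70 = 1/420, 1/6 · 0 = 0, 1/6 · 0 = 0, 1/6 · 0 = 0; summing to 23/560.
Normalising, the posterior is P(r = 1 | data) = 35/69, P(r = 2 | data) = 10/23, P(r = 4 | data) = 4/69, P(r = 5 | data) = 0, P(r = 6 | data) = 0, P(r = 7 | data) = 0.
Averaging over the posterior, P(orange next | data) = (1)(35/69) + (2/3)(10/23) + (0)(4/69) = 55/69.

0.797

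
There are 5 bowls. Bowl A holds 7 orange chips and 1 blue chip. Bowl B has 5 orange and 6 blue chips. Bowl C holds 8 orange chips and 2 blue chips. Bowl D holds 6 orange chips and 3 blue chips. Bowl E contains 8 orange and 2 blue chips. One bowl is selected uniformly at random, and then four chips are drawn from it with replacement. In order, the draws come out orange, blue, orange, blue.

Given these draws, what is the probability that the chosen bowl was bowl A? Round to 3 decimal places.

0.069

Compute the likelihood of the observed sequence for each case: P(data | bowl A) = (7/8)(1/8)(7/8)(1/8) = 0.011963; P(data | bowl B) = (5/11)(6/11)(5/11)(6/11) = 0.061471; P(data | bowl C) = (8/10)(2/10)(8/10)(2/10) = 0.0256; P(data | bowl D) = (6/9)(3/9)(6/9)(3/9) = 0.049383; P(data | bowl E) = (8/10)(2/10)(8/10)(2/10) = 0.0256.
The prior-weighted likelihoods are 1/5 · 0.011963 = 0.0023926, 1/5 · 0.061471 = 0.012294, 1/5 · 0.0256 = 0.00512, 1/5 · 0.049383 = 0.0098765, 1/5 · 0.0256 = 0.00512; summing to 0.034803.
By Bayes' rule, P(bowl A | data) = (0.0023926) / (0.034803) = 0.068746.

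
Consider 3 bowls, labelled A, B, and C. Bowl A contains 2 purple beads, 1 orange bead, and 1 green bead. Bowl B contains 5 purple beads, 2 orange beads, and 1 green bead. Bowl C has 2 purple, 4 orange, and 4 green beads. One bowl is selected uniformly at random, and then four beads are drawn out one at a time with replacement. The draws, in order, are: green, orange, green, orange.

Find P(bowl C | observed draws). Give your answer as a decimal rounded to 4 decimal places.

0.8398

Under each hypothesis, the probability of the observed sequence is: P(data | bowl A) = (1/4)(1/4)(1/4)(1/4) = 0.0039062; P(data | bowl B) = (1/8)(2/8)(1/8)(2/8) = 0.00097656; P(data | bowl C) = (4/10)(4/10)(4/10)(4/10) = 0.0256.
Weighting by the prior gives 1/3 · 0.0039062 = 0.0013021, 1/3 · 0.00097656 = 0.00032552, 1/3 · 0.0256 = 0.0085333; with total 0.010161.
By Bayes' rule, P(bowl C | data) = (0.0085333) / (0.010161) = 0.83982.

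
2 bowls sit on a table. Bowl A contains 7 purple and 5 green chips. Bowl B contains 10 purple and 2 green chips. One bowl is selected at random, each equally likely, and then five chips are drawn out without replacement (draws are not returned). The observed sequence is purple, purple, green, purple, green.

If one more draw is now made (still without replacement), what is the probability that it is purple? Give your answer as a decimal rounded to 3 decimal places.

Under each hypothesis, the probability of the observed sequence is: P(data | bowl A) = (7/12)(6/11)(5/10)(5/9)(4/8) = 0.044192; P(data | bowl B) = (10/12)(9/11)(2/10)(8/9)(1/8) = 0.015152.
Multiplying each by its prior: 1/2 · 0.044192 = 0.022096, 1/2 · 0.015152 = 0.0075758; summing to 0.029672.
Normalising, the posterior is P(bowl A | data) = 0.74468, P(bowl B | data) = 0.25532.
Averaging over the posterior, P(purple next | data) = (4/7)(0.74468) + (1)(0.25532) = 0.68085.

0.681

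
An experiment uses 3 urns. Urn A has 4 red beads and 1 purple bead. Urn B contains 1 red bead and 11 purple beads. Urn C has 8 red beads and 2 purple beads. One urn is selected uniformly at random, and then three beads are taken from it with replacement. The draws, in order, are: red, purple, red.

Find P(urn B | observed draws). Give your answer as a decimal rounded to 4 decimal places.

0.0243

Compute the likelihood of the observed sequence for each case: P(data | urn A) = (4/5)(1/5)(4/5) = 0.128; P(data | urn B) = (1/12)(11/12)(1/12) = 0.0063657; P(data | urn C) = (8/10)(2/10)(8/10) = 0.128.
The prior-weighted likelihoods are 1/3 · 0.128 = 0.042667, 1/3 · 0.0063657 = 0.0021219, 1/3 · 0.128 = 0.042667; with total 0.087455.
By Bayes' rule, P(urn B | data) = (0.0021219) / (0.087455) = 0.024263.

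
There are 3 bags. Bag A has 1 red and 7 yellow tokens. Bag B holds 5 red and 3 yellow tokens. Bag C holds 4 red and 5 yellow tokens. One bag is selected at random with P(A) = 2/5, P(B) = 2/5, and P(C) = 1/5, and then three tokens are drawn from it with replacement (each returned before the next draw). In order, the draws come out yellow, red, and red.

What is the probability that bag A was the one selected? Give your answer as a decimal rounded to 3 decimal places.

0.064

Compute the likelihood of the observed sequence for each case: P(data | bag A) = (7/8)(1/8)(1/8) = 0.013672; P(data | bag B) = (3/8)(5/8)(5/8) = 0.14648; P(data | bag C) = (5/9)(4/9)(4/9) = 0.10974.
The prior-weighted likelihoods are 2/5 · 0.013672 = 0.0054687, 2/5 · 0.14648 = 0.058594, 1/5 · 0.10974 = 0.021948; summing to 0.08601.
By Bayes' rule, P(bag A | data) = (0.0054687) / (0.08601) = 0.063582.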